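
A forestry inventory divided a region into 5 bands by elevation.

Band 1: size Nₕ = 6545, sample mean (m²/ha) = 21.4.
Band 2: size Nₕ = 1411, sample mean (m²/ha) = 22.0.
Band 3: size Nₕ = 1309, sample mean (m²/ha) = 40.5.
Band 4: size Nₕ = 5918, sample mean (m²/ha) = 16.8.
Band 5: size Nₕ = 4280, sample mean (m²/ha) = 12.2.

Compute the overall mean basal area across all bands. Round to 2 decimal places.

19.31

x̄_st = (Σ Nₕx̄ₕ) / (Σ Nₕ) = (6545·21.4 + 1411·22.0 + 1309·40.5 + 5918·16.8 + 4280·12.2) / 19463
= 375757.9 / 19463 = 19.3063... → 19.31.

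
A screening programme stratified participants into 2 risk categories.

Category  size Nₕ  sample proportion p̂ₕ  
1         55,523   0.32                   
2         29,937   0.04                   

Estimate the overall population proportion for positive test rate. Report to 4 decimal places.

0.2219

Wₕ = Nₕ/N with N = 85460: 0.6497, 0.3503.
p̂_st = 0.6497·0.32 + 0.3503·0.04 ≈ 0.221915... → 0.2219.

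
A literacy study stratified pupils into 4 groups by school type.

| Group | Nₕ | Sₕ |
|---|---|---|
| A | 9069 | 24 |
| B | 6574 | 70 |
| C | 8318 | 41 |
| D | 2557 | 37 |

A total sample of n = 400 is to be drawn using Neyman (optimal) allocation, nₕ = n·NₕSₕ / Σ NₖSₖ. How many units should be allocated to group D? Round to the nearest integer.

34

Σ NₕSₕ = 9069·24 + 6574·70 + 8318·41 + 2557·37 = 1113483.
Share for D: 94609/1113483 = 0.08497.
n_D = 400 × 0.08497 = 33.987... → 34.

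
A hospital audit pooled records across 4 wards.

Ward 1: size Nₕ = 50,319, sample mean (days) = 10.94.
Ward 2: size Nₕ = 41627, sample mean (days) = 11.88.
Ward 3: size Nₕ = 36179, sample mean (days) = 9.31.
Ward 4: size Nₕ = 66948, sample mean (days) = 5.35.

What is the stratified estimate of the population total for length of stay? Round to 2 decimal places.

1740016.91

1: 50319·10.94 = 550489.86
2: 41627·11.88 = 494528.76
3: 36179·9.31 = 336826.49
4: 66948·5.35 = 358171.8
τ̂ = Σ Nₕx̄ₕ = 1740016.91.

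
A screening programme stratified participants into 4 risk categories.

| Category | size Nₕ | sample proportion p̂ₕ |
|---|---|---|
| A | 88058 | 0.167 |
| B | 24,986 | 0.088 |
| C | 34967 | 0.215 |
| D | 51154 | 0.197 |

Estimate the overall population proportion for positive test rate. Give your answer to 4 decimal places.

Wₕ = Nₕ/N with N = 199165: 0.4421, 0.1255, 0.1756, 0.2568.
p̂_st = 0.4421·0.167 + 0.1255·0.088 + 0.1756·0.215 + 0.2568·0.197 ≈ 0.173222... → 0.1732.

0.1732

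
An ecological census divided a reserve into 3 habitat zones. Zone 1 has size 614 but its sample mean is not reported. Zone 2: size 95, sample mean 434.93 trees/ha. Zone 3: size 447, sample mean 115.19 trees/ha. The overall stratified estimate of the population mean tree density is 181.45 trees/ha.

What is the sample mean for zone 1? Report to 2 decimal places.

190.47

N = 614 + 95 + 447 = 1156.
Overall total = μ·N = 181.45·1156 = 209756.2.
Subtract the known strata: 95·434.93 + 447·115.19 = 92808.28.
Remaining total for zone 1: 209756.2 − 92808.28 = 116947.92.
Divide by its size: 116947.92 / 614 = 190.4689... → 190.47.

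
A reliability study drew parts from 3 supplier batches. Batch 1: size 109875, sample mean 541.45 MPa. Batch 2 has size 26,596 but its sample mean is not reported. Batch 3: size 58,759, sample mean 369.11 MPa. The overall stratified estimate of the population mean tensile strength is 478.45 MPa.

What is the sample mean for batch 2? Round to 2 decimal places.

Σ Nₕx̄ₕ = N·μ, so 26596·x̄_2 = 195230·478.45 − (109875·541.45 + 58759·369.11).
= 93407793.5 − 81180353.24 = 12227440.26.
x̄_2 = 12227440.26 / 26596 = 459.7473... → 459.75.

459.75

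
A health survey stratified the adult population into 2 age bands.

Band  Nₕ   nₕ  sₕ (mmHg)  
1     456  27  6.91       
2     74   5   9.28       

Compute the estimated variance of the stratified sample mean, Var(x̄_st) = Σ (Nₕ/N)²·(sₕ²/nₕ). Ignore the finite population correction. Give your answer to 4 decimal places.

1.6449

N = 530. Term for each stratum: Wₕ²sₕ²/nₕ.
Var(x̄_st) = 1.3090923 + 0.3357667 = 1.6448590 → 1.6449.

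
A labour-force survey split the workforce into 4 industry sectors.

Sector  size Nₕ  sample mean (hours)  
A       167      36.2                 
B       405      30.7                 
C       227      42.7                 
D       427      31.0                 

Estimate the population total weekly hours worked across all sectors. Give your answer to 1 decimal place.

41408.8

Population total = Σ Nₕ·x̄ₕ (each stratum's size times its mean).
167·36.2 + 405·30.7 + 227·42.7 + 427·31.0 = 6045.4 + 12433.5 + 9692.9 + 13237 = 41408.8.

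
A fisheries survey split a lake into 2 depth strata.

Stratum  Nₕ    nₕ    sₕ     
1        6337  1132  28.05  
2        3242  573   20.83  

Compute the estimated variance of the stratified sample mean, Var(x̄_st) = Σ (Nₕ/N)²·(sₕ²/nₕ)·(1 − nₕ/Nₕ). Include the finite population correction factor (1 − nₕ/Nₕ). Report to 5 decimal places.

N = 9579. Term for each stratum: Wₕ²sₕ²/nₕ·(1−nₕ/Nₕ).
Var(x̄_st) = 0.24985233 + 0.07140772 = 0.32126005 → 0.32126.

0.32126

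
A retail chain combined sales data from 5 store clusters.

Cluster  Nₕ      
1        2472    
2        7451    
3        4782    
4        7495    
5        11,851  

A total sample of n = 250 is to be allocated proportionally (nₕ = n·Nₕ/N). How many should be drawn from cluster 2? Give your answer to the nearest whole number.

N = 2472 + 7451 + 4782 + 7495 + 11851 = 34051.
n_2 = 250·7451/34051 = 54.705... → 55.

55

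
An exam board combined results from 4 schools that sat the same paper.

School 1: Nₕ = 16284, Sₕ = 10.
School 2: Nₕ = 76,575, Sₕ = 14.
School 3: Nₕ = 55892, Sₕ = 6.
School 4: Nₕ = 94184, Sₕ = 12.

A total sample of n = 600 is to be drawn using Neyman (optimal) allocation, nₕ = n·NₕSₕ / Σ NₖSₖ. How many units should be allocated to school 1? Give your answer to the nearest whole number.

Σ NₕSₕ = 16284·10 + 76575·14 + 55892·6 + 94184·12 = 2700450.
Share for 1: 162840/2700450 = 0.06030.
n_1 = 600 × 0.06030 = 36.181... → 36.

36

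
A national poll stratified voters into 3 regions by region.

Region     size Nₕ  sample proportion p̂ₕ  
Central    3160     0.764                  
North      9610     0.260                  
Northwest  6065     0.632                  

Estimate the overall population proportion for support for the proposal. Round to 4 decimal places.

0.4643

Wₕ = Nₕ/N with N = 18835: 0.1678, 0.5102, 0.3220.
p̂_st = 0.1678·0.764 + 0.5102·0.260 + 0.3220·0.632 ≈ 0.464344... → 0.4643.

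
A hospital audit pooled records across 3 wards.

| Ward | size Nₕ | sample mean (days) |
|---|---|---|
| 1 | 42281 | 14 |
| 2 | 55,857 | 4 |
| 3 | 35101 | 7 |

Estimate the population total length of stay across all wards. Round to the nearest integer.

1: 42281·14 = 591934
2: 55857·4 = 223428
3: 35101·7 = 245707
τ̂ = Σ Nₕx̄ₕ = 1061069.

1061069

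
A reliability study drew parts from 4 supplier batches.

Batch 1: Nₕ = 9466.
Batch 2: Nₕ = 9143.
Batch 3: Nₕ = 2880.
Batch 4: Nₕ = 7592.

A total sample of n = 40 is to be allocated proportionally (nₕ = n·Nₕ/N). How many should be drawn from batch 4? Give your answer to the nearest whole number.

Share of batch 4 = 7592/29081 = 0.26106.
Allocate 40 × 0.26106 = 10.443... → 10.

10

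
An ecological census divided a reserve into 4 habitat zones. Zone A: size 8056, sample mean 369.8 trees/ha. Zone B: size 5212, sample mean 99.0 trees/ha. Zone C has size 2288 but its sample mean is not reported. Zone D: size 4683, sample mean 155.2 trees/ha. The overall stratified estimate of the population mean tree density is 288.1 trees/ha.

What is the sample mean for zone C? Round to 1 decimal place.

Σ Nₕx̄ₕ = N·μ, so 2288·x̄_C = 20239·288.1 − (8056·369.8 + 5212·99.0 + 4683·155.2).
= 5830855.9 − 4221898.4 = 1608957.5.
x̄_C = 1608957.5 / 2288 = 703.216... → 703.2.

703.2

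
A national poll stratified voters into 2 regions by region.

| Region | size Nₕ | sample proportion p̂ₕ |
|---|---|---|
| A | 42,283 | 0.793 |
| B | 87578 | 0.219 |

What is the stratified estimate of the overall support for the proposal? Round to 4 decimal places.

0.4059

Wₕ = Nₕ/N with N = 129861: 0.3256, 0.6744.
p̂_st = 0.3256·0.793 + 0.6744·0.219 ≈ 0.405896... → 0.4059.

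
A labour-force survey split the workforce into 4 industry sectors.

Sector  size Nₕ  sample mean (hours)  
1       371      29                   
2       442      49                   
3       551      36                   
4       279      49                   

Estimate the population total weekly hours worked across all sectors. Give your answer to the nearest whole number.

65924

1: 371·29 = 10759
2: 442·49 = 21658
3: 551·36 = 19836
4: 279·49 = 13671
τ̂ = Σ Nₕx̄ₕ = 65924.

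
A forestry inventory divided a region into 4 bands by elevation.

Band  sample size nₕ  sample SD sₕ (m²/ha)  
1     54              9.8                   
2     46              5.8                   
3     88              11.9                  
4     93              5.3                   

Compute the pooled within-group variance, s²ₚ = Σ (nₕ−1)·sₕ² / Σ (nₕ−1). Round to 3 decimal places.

Degrees of freedom: 53 + 45 + 87 + 92 = 277.
Σ(nₕ−1)sₕ² = 53·96.04 + 45·33.64 + 87·141.61 + 92·28.09 = 21508.27.
s²ₚ = 21508.27 / 277 = 77.64718... → 77.647.

77.647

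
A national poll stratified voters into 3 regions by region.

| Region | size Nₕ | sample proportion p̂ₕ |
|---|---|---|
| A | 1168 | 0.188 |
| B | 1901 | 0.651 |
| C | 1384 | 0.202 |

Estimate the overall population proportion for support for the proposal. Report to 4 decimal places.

0.3900

N = 1168 + 1901 + 1384 = 4453.
Overall proportion = Σ (Nₕ/N)·p̂ₕ.
Σ Nₕp̂ₕ = 219.584 + 1237.551 + 279.568 = 1736.703.
1736.703 / 4453 = 0.390007... → 0.3900.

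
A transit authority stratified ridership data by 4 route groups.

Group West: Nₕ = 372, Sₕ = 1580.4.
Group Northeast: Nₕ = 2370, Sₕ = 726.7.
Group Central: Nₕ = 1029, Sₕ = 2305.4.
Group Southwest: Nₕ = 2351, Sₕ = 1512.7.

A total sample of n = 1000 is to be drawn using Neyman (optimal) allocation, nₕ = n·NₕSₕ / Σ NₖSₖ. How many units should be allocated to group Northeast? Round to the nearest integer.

209

West: NₕSₕ = 372·1580.4 = 587908.8
Northeast: NₕSₕ = 2370·726.7 = 1722279
Central: NₕSₕ = 1029·2305.4 = 2372256.6
Southwest: NₕSₕ = 2351·1512.7 = 3556357.7
Σ NₕSₕ = 8238802.1.
n_Northeast = 1000·1722279/8238802.1 = 209.045... → 209.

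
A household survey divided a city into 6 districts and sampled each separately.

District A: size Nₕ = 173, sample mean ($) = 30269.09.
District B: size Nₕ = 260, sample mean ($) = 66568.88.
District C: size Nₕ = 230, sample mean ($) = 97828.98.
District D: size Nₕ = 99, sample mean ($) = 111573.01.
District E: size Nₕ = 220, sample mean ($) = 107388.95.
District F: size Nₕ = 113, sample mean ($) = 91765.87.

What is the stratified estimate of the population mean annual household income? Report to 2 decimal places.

82270.29

N = 1095; weights Wₕ = Nₕ/N = (0.1580, 0.2374, 0.2100, 0.0904, 0.2009, 0.1032).
x̄_st = Σ Wₕ·x̄ₕ = 0.1580·30269.09 + 0.2374·66568.88 + 0.2100·97828.98 + 0.0904·111573.01 + 0.2009·107388.95 + 0.1032·91765.87 ≈ 82270.2896...
→ 82270.29.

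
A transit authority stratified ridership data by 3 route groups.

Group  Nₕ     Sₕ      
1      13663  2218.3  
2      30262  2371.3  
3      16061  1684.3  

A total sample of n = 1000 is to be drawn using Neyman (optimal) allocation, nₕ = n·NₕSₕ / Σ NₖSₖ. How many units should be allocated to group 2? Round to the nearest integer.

1: NₕSₕ = 13663·2218.3 = 30308632.9
2: NₕSₕ = 30262·2371.3 = 71760280.6
3: NₕSₕ = 16061·1684.3 = 27051542.3
Σ NₕSₕ = 129120455.8.
n_2 = 1000·71760280.6/129120455.8 = 555.762... → 556.

556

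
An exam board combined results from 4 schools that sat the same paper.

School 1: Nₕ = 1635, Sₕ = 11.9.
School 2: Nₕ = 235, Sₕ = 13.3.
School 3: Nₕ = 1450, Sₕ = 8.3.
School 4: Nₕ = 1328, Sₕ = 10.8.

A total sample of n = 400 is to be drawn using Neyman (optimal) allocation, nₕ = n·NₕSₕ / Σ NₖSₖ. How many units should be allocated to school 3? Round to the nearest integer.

Σ NₕSₕ = 1635·11.9 + 235·13.3 + 1450·8.3 + 1328·10.8 = 48959.4.
Share for 3: 12035/48959.4 = 0.24582.
n_3 = 400 × 0.24582 = 98.326... → 98.

98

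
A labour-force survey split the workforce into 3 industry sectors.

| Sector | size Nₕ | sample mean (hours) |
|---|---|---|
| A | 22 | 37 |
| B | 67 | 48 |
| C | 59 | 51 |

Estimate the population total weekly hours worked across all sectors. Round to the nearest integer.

A: 22·37 = 814
B: 67·48 = 3216
C: 59·51 = 3009
τ̂ = Σ Nₕx̄ₕ = 7039.

7039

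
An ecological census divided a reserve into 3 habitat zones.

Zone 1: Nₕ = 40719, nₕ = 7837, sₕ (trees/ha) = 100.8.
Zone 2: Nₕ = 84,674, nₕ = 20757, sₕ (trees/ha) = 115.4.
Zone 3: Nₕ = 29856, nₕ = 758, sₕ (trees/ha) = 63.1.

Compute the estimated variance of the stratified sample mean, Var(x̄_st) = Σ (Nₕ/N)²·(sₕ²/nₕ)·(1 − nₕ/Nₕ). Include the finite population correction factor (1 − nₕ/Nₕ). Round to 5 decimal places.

N = 155249; Wₕ = Nₕ/N.
zone 1: (40719/155249)²·100.8²/7837·(1 − 7837/40719) = 0.07202262
zone 2: (84674/155249)²·115.4²/20757·(1 − 20757/84674) = 0.14406413
zone 3: (29856/155249)²·63.1²/758·(1 − 758/29856) = 0.18933315
Sum = 0.40541990 → 0.40542.

0.40542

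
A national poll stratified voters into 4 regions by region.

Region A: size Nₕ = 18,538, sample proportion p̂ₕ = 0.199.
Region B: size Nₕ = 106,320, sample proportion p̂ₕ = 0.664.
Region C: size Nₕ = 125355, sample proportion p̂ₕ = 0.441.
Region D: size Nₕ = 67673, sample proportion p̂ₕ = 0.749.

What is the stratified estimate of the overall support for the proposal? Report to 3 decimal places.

0.567

Wₕ = Nₕ/N with N = 317886: 0.0583, 0.3345, 0.3943, 0.2129.
p̂_st = 0.0583·0.199 + 0.3345·0.664 + 0.3943·0.441 + 0.2129·0.749 ≈ 0.56704... → 0.567.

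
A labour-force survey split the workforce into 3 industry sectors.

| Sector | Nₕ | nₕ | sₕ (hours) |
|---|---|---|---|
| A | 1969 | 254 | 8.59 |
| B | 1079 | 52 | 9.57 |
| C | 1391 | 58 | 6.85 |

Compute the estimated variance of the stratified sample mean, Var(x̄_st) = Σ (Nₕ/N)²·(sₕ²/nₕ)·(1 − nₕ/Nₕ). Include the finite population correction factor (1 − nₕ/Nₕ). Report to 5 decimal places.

N = 4439; Wₕ = Nₕ/N.
sector A: (1969/4439)²·8.59²/254·(1 − 254/1969) = 0.04978427
sector B: (1079/4439)²·9.57²/52·(1 − 52/1079) = 0.09904718
sector C: (1391/4439)²·6.85²/58·(1 − 58/1391) = 0.07612725
Sum = 0.22495870 → 0.22496.

0.22496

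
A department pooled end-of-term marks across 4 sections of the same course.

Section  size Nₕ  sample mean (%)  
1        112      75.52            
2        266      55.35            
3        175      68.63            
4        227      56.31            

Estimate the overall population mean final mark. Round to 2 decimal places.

61.51

x̄_st = (Σ Nₕx̄ₕ) / (Σ Nₕ) = (112·75.52 + 266·55.35 + 175·68.63 + 227·56.31) / 780
= 47973.96 / 780 = 61.5051... → 61.51.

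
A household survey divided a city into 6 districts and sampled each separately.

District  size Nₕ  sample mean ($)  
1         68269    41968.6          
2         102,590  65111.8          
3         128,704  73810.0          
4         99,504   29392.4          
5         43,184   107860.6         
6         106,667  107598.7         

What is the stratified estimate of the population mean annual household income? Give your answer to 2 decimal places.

N = 548918; weights Wₕ = Nₕ/N = (0.1244, 0.1869, 0.2345, 0.1813, 0.0787, 0.1943).
x̄_st = Σ Wₕ·x̄ₕ = 0.1244·41968.6 + 0.1869·65111.8 + 0.2345·73810.0 + 0.1813·29392.4 + 0.0787·107860.6 + 0.1943·107598.7 ≈ 69417.2175...
→ 69417.22.

69417.22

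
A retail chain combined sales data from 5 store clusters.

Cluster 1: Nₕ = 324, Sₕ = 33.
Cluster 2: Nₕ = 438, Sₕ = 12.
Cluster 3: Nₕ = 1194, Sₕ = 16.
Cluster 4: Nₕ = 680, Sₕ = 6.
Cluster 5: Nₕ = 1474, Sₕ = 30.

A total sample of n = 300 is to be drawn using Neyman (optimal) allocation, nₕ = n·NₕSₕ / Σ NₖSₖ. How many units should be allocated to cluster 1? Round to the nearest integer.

38

Σ NₕSₕ = 324·33 + 438·12 + 1194·16 + 680·6 + 1474·30 = 83352.
Share for 1: 10692/83352 = 0.12828.
n_1 = 300 × 0.12828 = 38.483... → 38.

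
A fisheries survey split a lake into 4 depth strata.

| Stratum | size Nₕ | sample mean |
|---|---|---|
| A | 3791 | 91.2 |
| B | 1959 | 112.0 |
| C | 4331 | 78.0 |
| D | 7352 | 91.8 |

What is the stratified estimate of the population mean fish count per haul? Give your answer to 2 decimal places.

90.51

N = 17433; weights Wₕ = Nₕ/N = (0.2175, 0.1124, 0.2484, 0.4217).
x̄_st = Σ Wₕ·x̄ₕ = 0.2175·91.2 + 0.1124·112.0 + 0.2484·78.0 + 0.4217·91.8 ≈ 90.5110...
→ 90.51.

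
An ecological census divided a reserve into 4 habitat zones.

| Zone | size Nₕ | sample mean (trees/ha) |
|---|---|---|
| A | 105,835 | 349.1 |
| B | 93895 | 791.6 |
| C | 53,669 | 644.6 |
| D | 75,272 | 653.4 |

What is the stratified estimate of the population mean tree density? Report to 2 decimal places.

N = 328671; weights Wₕ = Nₕ/N = (0.3220, 0.2857, 0.1633, 0.2290).
x̄_st = Σ Wₕ·x̄ₕ = 0.3220·349.1 + 0.2857·791.6 + 0.1633·644.6 + 0.2290·653.4 ≈ 593.4568...
→ 593.46.

593.46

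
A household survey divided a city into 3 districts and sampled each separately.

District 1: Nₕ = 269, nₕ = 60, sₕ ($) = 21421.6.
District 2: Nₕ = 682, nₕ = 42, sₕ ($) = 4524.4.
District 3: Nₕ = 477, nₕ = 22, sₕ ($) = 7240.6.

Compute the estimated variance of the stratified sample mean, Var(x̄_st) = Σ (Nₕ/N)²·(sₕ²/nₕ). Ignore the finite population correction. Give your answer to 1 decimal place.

N = 1428. Term for each stratum: Wₕ²sₕ²/nₕ.
Var(x̄_st) = 271394.2899 + 111169.3411 + 265892.9205 = 648456.5515 → 648456.6.

648456.6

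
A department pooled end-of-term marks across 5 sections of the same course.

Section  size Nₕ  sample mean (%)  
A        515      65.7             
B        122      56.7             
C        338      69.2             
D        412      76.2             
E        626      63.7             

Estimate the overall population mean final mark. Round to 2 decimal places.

N = 515 + 122 + 338 + 412 + 626 = 2013.
Overall mean = Σ (Nₕ/N)·x̄ₕ — weight by population share, not a simple average.
Σ Nₕx̄ₕ = 515·65.7 + 122·56.7 + 338·69.2 + 412·76.2 + 626·63.7 = 33835.5 + 6917.4 + 23389.6 + 31394.4 + 39876.2 = 135413.1.
Divide by N: 135413.1 / 2013 = 67.2693... → 67.27.

67.27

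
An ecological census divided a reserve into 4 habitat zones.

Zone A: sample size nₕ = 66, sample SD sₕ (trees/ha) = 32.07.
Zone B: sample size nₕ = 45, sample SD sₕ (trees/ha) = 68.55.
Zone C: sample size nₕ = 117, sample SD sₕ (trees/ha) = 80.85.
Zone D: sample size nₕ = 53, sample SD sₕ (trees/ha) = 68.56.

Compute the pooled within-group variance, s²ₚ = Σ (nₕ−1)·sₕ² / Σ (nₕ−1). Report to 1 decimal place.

A: (66−1)·32.07² = 65·1028.4849 = 66851.5185
B: (45−1)·68.55² = 44·4699.1025 = 206760.51
C: (117−1)·80.85² = 116·6536.7225 = 758259.81
D: (53−1)·68.56² = 52·4700.4736 = 244424.6272
Numerator = 1276296.4657; denominator = Σ(nₕ−1) = 277.
s²ₚ = 1276296.4657/277 = 4607.568... → 4607.6.

4607.6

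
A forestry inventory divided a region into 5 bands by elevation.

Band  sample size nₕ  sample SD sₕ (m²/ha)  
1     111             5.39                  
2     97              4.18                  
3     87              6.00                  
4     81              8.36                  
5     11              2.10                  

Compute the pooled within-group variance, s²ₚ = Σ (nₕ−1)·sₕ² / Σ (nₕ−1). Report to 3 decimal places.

35.613

Degrees of freedom: 110 + 96 + 86 + 80 + 10 = 382.
Σ(nₕ−1)sₕ² = 110·29.0521 + 96·17.4724 + 86·36 + 80·69.8896 + 10·4.41 = 13604.3494.
s²ₚ = 13604.3494 / 382 = 35.61348... → 35.613.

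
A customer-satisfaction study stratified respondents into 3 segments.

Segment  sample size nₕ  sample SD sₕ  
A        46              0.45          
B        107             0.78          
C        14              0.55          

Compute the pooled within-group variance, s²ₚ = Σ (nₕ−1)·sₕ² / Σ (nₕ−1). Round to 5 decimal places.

0.47278

A: (46−1)·0.45² = 45·0.2025 = 9.1125
B: (107−1)·0.78² = 106·0.6084 = 64.4904
C: (14−1)·0.55² = 13·0.3025 = 3.9325
Numerator = 77.5354; denominator = Σ(nₕ−1) = 164.
s²ₚ = 77.5354/164 = 0.4727768... → 0.47278.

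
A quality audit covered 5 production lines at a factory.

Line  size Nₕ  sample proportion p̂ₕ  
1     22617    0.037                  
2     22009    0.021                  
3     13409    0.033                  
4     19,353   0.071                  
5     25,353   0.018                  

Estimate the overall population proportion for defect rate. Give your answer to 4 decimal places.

Wₕ = Nₕ/N with N = 102741: 0.2201, 0.2142, 0.1305, 0.1884, 0.2468.
p̂_st = 0.2201·0.037 + 0.2142·0.021 + 0.1305·0.033 + 0.1884·0.071 + 0.2468·0.018 ≈ 0.034766... → 0.0348.

0.0348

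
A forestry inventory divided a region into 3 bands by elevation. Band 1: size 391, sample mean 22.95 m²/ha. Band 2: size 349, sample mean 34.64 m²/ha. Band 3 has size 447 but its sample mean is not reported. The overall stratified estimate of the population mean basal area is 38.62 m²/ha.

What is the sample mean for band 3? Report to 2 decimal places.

55.43

Σ Nₕx̄ₕ = N·μ, so 447·x̄_3 = 1187·38.62 − (391·22.95 + 349·34.64).
= 45841.94 − 21062.81 = 24779.13.
x̄_3 = 24779.13 / 447 = 55.4343... → 55.43.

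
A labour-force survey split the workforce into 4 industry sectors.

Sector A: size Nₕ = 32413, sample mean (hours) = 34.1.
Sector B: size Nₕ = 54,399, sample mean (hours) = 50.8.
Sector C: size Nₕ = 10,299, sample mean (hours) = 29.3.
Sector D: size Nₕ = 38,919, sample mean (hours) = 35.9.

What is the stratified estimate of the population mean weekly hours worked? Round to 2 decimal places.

N = 32413 + 54399 + 10299 + 38919 = 136030.
The stratified mean weights each stratum mean by its population share Nₕ/N.
Σ Nₕx̄ₕ = 32413·34.1 + 54399·50.8 + 10299·29.3 + 38919·35.9 = 1105283.3 + 2763469.2 + 301760.7 + 1397192.1 = 5567705.3.
Divide by N: 5567705.3 / 136030 = 40.9300... → 40.93.

40.93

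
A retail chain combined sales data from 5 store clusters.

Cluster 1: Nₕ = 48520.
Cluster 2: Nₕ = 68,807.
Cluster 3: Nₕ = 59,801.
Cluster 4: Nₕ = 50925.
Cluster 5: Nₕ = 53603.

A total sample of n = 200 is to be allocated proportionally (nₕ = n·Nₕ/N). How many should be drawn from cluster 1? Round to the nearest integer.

Share of cluster 1 = 48520/281656 = 0.17227.
Allocate 200 × 0.17227 = 34.453... → 34.

34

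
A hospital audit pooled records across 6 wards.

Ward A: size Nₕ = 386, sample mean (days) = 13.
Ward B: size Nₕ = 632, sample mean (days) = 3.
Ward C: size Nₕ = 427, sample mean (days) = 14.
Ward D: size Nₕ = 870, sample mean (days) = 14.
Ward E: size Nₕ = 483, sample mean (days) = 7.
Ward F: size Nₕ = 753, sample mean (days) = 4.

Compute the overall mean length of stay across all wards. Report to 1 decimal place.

x̄_st = (Σ Nₕx̄ₕ) / (Σ Nₕ) = (386·13 + 632·3 + 427·14 + 870·14 + 483·7 + 753·4) / 3551
= 31465 / 3551 = 8.861... → 8.9.

8.9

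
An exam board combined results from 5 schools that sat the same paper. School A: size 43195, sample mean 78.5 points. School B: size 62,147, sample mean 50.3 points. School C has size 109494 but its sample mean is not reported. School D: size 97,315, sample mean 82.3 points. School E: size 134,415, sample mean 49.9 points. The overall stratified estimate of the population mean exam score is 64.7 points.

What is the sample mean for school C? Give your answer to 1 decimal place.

70.0

N = 43195 + 62147 + 109494 + 97315 + 134415 = 446566.
Overall total = μ·N = 64.7·446566 = 28892820.2.
Subtract the known strata: 43195·78.5 + 62147·50.3 + 97315·82.3 + 134415·49.9 = 21233134.6.
Remaining total for school C: 28892820.2 − 21233134.6 = 7659685.6.
Divide by its size: 7659685.6 / 109494 = 69.955... → 70.0.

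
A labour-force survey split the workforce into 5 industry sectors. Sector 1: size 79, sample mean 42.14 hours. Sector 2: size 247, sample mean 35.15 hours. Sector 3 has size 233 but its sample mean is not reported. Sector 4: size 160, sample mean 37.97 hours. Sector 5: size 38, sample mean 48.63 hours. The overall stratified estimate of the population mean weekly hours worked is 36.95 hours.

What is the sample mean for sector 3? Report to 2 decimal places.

Σ Nₕx̄ₕ = N·μ, so 233·x̄_3 = 757·36.95 − (79·42.14 + 247·35.15 + 160·37.97 + 38·48.63).
= 27971.15 − 19934.25 = 8036.9.
x̄_3 = 8036.9 / 233 = 34.4931... → 34.49.

34.49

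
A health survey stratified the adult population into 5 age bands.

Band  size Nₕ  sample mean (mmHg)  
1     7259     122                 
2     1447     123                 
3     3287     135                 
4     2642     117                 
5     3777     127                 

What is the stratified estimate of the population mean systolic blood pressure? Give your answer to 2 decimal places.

124.71

x̄_st = (Σ Nₕx̄ₕ) / (Σ Nₕ) = (7259·122 + 1447·123 + 3287·135 + 2642·117 + 3777·127) / 18412
= 2296117 / 18412 = 124.7076... → 124.71.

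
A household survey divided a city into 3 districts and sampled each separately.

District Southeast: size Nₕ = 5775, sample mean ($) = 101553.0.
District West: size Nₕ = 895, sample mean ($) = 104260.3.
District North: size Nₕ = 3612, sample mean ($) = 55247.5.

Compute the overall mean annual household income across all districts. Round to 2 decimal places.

N = 10282; weights Wₕ = Nₕ/N = (0.5617, 0.0870, 0.3513).
x̄_st = Σ Wₕ·x̄ₕ = 0.5617·101553.0 + 0.0870·104260.3 + 0.3513·55247.5 ≈ 85521.8356...
→ 85521.84.

85521.84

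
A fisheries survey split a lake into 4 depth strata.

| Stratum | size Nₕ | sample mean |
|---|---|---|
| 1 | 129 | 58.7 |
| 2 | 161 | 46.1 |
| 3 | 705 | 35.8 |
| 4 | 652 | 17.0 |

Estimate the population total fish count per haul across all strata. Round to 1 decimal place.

1: 129·58.7 = 7572.3
2: 161·46.1 = 7422.1
3: 705·35.8 = 25239
4: 652·17.0 = 11084
τ̂ = Σ Nₕx̄ₕ = 51317.4.

51317.4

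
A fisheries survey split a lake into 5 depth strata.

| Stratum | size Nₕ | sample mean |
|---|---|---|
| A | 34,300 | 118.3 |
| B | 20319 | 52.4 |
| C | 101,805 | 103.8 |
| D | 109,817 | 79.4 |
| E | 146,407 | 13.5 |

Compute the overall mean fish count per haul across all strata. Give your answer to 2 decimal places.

N = 412648; weights Wₕ = Nₕ/N = (0.0831, 0.0492, 0.2467, 0.2661, 0.3548).
x̄_st = Σ Wₕ·x̄ₕ = 0.0831·118.3 + 0.0492·52.4 + 0.2467·103.8 + 0.2661·79.4 + 0.3548·13.5 ≈ 63.9425...
→ 63.94.

63.94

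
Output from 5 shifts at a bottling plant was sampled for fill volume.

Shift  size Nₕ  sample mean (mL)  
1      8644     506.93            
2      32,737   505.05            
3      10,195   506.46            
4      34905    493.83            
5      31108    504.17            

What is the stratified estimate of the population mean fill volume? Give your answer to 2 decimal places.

501.75

N = 117589; weights Wₕ = Nₕ/N = (0.0735, 0.2784, 0.0867, 0.2968, 0.2645).
x̄_st = Σ Wₕ·x̄ₕ = 0.0735·506.93 + 0.2784·505.05 + 0.0867·506.46 + 0.2968·493.83 + 0.2645·504.17 ≈ 501.7471...
→ 501.75.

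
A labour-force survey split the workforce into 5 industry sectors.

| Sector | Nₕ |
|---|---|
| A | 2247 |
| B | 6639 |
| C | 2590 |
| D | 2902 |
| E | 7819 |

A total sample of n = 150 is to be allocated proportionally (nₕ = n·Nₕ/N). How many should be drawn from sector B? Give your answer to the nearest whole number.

45

Share of sector B = 6639/22197 = 0.29909.
Allocate 150 × 0.29909 = 44.864... → 45.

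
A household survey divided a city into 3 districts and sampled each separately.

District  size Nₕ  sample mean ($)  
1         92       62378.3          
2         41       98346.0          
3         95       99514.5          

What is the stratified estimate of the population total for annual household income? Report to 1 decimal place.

Population total = Σ Nₕ·x̄ₕ (each stratum's size times its mean).
92·62378.3 + 41·98346.0 + 95·99514.5 = 5738803.6 + 4032186 + 9453877.5 = 19224867.1.

19224867.1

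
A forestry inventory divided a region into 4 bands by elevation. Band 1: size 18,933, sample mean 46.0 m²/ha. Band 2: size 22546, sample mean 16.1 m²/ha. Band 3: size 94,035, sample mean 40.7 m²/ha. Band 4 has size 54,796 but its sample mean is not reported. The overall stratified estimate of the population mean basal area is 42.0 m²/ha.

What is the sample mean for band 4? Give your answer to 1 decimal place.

N = 18933 + 22546 + 94035 + 54796 = 190310.
Overall total = μ·N = 42.0·190310 = 7993020.
Subtract the known strata: 18933·46.0 + 22546·16.1 + 94035·40.7 = 5061133.1.
Remaining total for band 4: 7993020 − 5061133.1 = 2931886.9.
Divide by its size: 2931886.9 / 54796 = 53.505... → 53.5.

53.5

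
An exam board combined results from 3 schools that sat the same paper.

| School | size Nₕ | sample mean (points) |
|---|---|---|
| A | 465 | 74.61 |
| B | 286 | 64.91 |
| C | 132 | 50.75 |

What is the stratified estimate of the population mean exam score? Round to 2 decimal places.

67.90

N = 465 + 286 + 132 = 883.
Weight each subgroup mean by Nₕ/N and sum.
Σ Nₕx̄ₕ = 465·74.61 + 286·64.91 + 132·50.75 = 34693.65 + 18564.26 + 6699 = 59956.91.
Divide by N: 59956.91 / 883 = 67.9014... → 67.90.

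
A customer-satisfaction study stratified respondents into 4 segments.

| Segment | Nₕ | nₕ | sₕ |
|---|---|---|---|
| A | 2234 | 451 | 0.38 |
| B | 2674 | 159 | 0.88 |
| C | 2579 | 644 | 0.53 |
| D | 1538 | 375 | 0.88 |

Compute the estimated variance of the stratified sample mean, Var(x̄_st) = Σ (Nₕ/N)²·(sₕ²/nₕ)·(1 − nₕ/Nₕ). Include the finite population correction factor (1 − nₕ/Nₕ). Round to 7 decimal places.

N = 9025; Wₕ = Nₕ/N.
segment A: (2234/9025)²·0.38²/451·(1 − 451/2234) = 0.0000156578
segment B: (2674/9025)²·0.88²/159·(1 − 159/2674) = 0.0004021362
segment C: (2579/9025)²·0.53²/644·(1 − 644/2579) = 0.0000267241
segment D: (1538/9025)²·0.88²/375·(1 − 375/1538) = 0.0000453498
Sum = 0.0004898680 → 0.0004899.

0.0004899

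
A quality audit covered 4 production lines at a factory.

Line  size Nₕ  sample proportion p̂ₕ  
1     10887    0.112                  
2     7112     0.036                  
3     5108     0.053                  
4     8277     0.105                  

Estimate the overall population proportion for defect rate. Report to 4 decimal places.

0.0833

N = 10887 + 7112 + 5108 + 8277 = 31384.
Overall proportion = Σ (Nₕ/N)·p̂ₕ.
Σ Nₕp̂ₕ = 1219.344 + 256.032 + 270.724 + 869.085 = 2615.185.
2615.185 / 31384 = 0.083329... → 0.0833.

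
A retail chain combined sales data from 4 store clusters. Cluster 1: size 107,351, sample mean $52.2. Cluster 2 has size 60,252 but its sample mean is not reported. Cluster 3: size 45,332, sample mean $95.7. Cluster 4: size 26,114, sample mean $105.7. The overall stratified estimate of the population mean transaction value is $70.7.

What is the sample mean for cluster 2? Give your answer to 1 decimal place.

69.7

Σ Nₕx̄ₕ = N·μ, so 60252·x̄_2 = 239049·70.7 − (107351·52.2 + 45332·95.7 + 26114·105.7).
= 16900764.3 − 12702244.4 = 4198519.9.
x̄_2 = 4198519.9 / 60252 = 69.683... → 69.7.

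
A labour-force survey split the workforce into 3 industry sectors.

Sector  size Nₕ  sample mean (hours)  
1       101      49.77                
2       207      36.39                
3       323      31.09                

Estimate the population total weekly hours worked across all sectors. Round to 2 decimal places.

1: 101·49.77 = 5026.77
2: 207·36.39 = 7532.73
3: 323·31.09 = 10042.07
τ̂ = Σ Nₕx̄ₕ = 22601.57.

22601.57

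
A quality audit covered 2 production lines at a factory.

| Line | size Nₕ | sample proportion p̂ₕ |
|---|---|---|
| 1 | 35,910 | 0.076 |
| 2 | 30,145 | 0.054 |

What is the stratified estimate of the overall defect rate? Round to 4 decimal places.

N = 35910 + 30145 = 66055.
Overall proportion = Σ (Nₕ/N)·p̂ₕ.
Σ Nₕp̂ₕ = 2729.16 + 1627.83 = 4356.99.
4356.99 / 66055 = 0.065960... → 0.0660.

0.0660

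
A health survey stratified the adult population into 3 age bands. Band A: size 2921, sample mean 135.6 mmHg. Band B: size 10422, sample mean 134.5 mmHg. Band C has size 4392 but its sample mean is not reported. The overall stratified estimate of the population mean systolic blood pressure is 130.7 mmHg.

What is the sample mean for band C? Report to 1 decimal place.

N = 2921 + 10422 + 4392 = 17735.
Overall total = μ·N = 130.7·17735 = 2317964.5.
Subtract the known strata: 2921·135.6 + 10422·134.5 = 1797846.6.
Remaining total for band C: 2317964.5 − 1797846.6 = 520117.9.
Divide by its size: 520117.9 / 4392 = 118.424... → 118.4.

118.4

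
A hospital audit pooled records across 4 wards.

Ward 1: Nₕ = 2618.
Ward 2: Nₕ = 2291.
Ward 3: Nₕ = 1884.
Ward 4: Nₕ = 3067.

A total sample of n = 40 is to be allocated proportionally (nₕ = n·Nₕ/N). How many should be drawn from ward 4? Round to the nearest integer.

Share of ward 4 = 3067/9860 = 0.31105.
Allocate 40 × 0.31105 = 12.442... → 12.

12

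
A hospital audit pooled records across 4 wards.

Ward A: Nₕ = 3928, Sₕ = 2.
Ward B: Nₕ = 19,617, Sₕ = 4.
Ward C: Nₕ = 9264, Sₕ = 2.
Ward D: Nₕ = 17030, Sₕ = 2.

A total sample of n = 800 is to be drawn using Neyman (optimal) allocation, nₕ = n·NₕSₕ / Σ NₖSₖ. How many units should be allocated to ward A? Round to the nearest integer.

45

A: NₕSₕ = 3928·2 = 7856
B: NₕSₕ = 19617·4 = 78468
C: NₕSₕ = 9264·2 = 18528
D: NₕSₕ = 17030·2 = 34060
Σ NₕSₕ = 138912.
n_A = 800·7856/138912 = 45.243... → 45.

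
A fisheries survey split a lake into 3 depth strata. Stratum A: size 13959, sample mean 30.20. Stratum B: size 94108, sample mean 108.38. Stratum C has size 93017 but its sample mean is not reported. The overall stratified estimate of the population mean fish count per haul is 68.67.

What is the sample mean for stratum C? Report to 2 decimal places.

34.27

Σ Nₕx̄ₕ = N·μ, so 93017·x̄_C = 201084·68.67 − (13959·30.20 + 94108·108.38).
= 13808438.28 − 10620986.84 = 3187451.44.
x̄_C = 3187451.44 / 93017 = 34.2674... → 34.27.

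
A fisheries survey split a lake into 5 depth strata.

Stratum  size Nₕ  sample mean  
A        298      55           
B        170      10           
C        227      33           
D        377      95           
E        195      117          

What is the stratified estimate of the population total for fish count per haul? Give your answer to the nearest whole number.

Estimate total by summing Nₕ·x̄ₕ over strata.
298·55 + 170·10 + 227·33 + 377·95 + 195·117 = 16390 + 1700 + 7491 + 35815 + 22815 = 84211.

84211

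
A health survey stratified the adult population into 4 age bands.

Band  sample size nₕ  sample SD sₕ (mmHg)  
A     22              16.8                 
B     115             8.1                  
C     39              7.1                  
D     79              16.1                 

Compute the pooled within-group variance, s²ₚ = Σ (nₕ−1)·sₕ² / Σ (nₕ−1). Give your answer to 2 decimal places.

141.60

Degrees of freedom: 21 + 114 + 38 + 78 = 251.
Σ(nₕ−1)sₕ² = 21·282.24 + 114·65.61 + 38·50.41 + 78·259.21 = 35540.54.
s²ₚ = 35540.54 / 251 = 141.5958... → 141.60.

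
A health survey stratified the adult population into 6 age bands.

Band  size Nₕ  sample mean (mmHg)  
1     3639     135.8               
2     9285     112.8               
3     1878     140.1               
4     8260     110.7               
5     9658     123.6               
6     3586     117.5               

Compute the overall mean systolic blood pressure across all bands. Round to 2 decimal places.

N = 3639 + 9285 + 1878 + 8260 + 9658 + 3586 = 36306.
The stratified mean weights each stratum mean by its population share Nₕ/N.
Σ Nₕx̄ₕ = 3639·135.8 + 9285·112.8 + 1878·140.1 + 8260·110.7 + 9658·123.6 + 3586·117.5 = 494176.2 + 1047348 + 263107.8 + 914382 + 1193728.8 + 421355 = 4334097.8.
Divide by N: 4334097.8 / 36306 = 119.3769... → 119.38.

119.38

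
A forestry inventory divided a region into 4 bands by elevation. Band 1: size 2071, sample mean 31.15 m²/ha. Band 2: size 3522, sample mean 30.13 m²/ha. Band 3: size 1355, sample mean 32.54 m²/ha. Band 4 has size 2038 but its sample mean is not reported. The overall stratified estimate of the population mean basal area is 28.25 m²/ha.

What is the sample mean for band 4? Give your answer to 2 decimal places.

N = 2071 + 3522 + 1355 + 2038 = 8986.
Overall total = μ·N = 28.25·8986 = 253854.5.
Subtract the known strata: 2071·31.15 + 3522·30.13 + 1355·32.54 = 214721.21.
Remaining total for band 4: 253854.5 − 214721.21 = 39133.29.
Divide by its size: 39133.29 / 2038 = 19.2018... → 19.20.

19.20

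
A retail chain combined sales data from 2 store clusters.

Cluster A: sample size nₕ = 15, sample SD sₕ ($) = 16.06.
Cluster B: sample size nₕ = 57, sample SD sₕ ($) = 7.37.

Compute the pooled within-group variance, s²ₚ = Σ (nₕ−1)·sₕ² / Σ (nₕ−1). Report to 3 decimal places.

95.038

A: (15−1)·16.06² = 14·257.9236 = 3610.9304
B: (57−1)·7.37² = 56·54.3169 = 3041.7464
Numerator = 6652.6768; denominator = Σ(nₕ−1) = 70.
s²ₚ = 6652.6768/70 = 95.03824 → 95.038.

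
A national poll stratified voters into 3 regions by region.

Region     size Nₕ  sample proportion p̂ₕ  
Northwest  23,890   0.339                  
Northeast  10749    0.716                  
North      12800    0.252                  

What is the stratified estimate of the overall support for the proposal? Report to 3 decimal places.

Wₕ = Nₕ/N with N = 47439: 0.5036, 0.2266, 0.2698.
p̂_st = 0.5036·0.339 + 0.2266·0.716 + 0.2698·0.252 ≈ 0.40095... → 0.401.

0.401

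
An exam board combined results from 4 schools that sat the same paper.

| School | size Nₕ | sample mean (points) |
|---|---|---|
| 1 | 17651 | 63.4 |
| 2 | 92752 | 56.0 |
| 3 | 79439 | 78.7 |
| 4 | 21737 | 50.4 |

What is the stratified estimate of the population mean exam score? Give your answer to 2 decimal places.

64.56

N = 17651 + 92752 + 79439 + 21737 = 211579.
Weight each subgroup mean by Nₕ/N and sum.
Σ Nₕx̄ₕ = 17651·63.4 + 92752·56.0 + 79439·78.7 + 21737·50.4 = 1119073.4 + 5194112 + 6251849.3 + 1095544.8 = 13660579.5.
Divide by N: 13660579.5 / 211579 = 64.5649... → 64.56.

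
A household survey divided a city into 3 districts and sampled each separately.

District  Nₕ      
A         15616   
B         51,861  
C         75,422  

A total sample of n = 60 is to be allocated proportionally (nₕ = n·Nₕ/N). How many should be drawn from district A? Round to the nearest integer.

Share of district A = 15616/142899 = 0.10928.
Allocate 60 × 0.10928 = 6.557... → 7.

7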